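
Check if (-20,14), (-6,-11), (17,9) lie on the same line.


-20*(-11-9) - 6*(9-14) + 17*(14+ 11)
= 400 + 30 + 425 = 855

No, not collinear (determinant = 855)


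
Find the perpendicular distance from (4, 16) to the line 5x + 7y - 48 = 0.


|5*4 + 7*16 - 48| = |84| = 84
sqrt(25 + 49) = sqrt(74) = 8.6023
d = 84/sqrt(74) = 9.7648

9.7648


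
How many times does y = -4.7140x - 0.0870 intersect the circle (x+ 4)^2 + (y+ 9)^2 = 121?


Substitute y = -4.7140x - 0.0870: (x+ 4)^2 + (-4.7140x- 0.0870+ 9)^2 = 121
Expand to Ax^2 + Bx + C = 0, where b-k = 8.913
A = 1+m^2 = 23.221796
B = 2(m(b-k) - h) = 2(-4.7140*8.913 + 4) = -76.031764
C = h^2 + (b-k)^2 - r^2 = 16 + 79.441569 - 121 = -25.558431
disc = B^2-4AC = 5780.8291 + 2374.0507 = 8154.8798
disc > 0

2 intersection points


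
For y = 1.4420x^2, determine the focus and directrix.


a = 1.4420
1/(4a) = 0.1734
Focus = (0, 0.1734)
Directrix: y = -0.1734

Focus = (0, 0.1734), Directrix: y = -0.1734


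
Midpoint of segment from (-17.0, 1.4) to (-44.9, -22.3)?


Mx = (-17.0 - 44.9)/2 = -61.9/2 = -30.9500
My = (1.4 - 22.3)/2 = -20.9/2 = -10.4500

(-30.9500, -10.4500)


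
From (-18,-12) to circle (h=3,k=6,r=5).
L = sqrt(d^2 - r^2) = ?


d = sqrt((-18-3)^2 + (-12-6)^2) = sqrt(441+324) = 27.6586
L = sqrt(765.0000 - 25) = sqrt(740.0000) = 27.2029

27.2029


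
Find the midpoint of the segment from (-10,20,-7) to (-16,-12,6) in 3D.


Mx = (-10- 16)/2 = -13.0000
My = (20- 12)/2 = 4.0000
Mz = (-7+6)/2 = -0.5000

M = (-13.0000, 4.0000, -0.5000)


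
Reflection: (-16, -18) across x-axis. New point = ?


Reflection rule for x-axis: (x, -y)
(-16, -18) -> (-16, 18)

(-16, 18)


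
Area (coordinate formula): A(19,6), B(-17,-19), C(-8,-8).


19*(-19+ 8) = -209
-17*(-8-6) = 238
-8*(6+ 19) = -200
sum = -171
Area = |-171|/2 = 85.5000

85.5000 sq units


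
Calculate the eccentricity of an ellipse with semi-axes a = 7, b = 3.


c = sqrt(49-9) = sqrt(40) = 6.3246
e = c/a = sqrt(40)/7 = 0.9035

e = 0.9035


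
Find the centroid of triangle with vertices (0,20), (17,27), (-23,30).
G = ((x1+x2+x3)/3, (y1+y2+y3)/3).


Gx = (0+17- 23)/3 = -6/3 = -2.0000
Gy = (20+27+30)/3 = 77/3 = 25.6667

G = (-2.0000, 25.6667)


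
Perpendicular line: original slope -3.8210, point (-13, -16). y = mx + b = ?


Perpendicular slope = -1/m1 = -1/(-3.8210) = 0.2617
b2 = y0 - m2*x0 = -16 - 13/(-3.8210) = -16 + 3.4023 = -12.5977

y = 0.2617x - 12.5977


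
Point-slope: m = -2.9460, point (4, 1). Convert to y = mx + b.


y - 1 = -2.9460(x - 4)
y = -2.9460x + 1 + 2.9460*4
y = -2.9460x + 12.7840

y = -2.9460x + 12.7840


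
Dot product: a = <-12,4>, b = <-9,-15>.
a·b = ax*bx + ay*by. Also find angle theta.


a·b = -12*(-9) + 4*(-15) = 108 - 60 = 48
|a| = sqrt(144+16) = 12.6491
|b| = sqrt(81+225) = 17.4929
cos(theta) = 48/(sqrt(160)*sqrt(306)) = 48/sqrt(48960) = 0.216930
theta = arccos(48/sqrt(48960)) = 77.4712 degrees

a·b = 48, theta = 77.4712 deg


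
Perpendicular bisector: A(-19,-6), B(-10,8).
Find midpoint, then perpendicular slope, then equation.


Midpoint = (-14.5, 1)
Slope of AB = dy/dx = 14/9 = 1.5556
Perp slope = -dx/dy = -9/14 = -0.6429
b = My - (perp slope)*Mx = 1 + (9*(-14.5))/14 = 1 - 9.3214 = -8.3214

y = -0.6429x - 8.3214


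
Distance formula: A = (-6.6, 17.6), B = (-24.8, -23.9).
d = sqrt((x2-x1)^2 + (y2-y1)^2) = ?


dx = -24.8 + 6.6 = -18.2
dy = -23.9 - 17.6 = -41.5
d = sqrt(331.24 + 1722.25) = sqrt(2053.49) = 45.3154

45.3154


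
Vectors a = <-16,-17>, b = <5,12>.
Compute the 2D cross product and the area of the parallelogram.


cross = -16*12 + 17*5 = -192 + 85 = -107
Parallelogram area = |-107| = 107

cross = -107, parallelogram area = 107


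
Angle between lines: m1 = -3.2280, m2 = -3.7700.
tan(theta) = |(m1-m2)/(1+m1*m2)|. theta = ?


m1-m2 = 0.542
1+m1*m2 = 13.16956
tan(theta) = |0.542/13.16956| = 0.041156
theta = arctan(|0.542/13.16956|) = 2.3567 degrees (acute angle)

2.3567 degrees


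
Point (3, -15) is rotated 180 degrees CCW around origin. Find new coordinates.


cos(180) = -1, sin(180) = 0
x' = 3*(-1) + 15*0 = -3
y' = 3*0 - 15*(-1) = 15

(-3, 15)


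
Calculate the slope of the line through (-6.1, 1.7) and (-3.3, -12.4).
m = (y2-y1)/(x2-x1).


dy = -12.4 - 1.7 = -14.1
dx = -3.3 + 6.1 = 2.8
m = -14.1/2.8 = -5.0357

m = -5.0357


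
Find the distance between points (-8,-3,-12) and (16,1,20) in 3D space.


dx=24, dy=4, dz=32
d = sqrt(576+16+1024) = sqrt(1616) = 40.1995

40.1995


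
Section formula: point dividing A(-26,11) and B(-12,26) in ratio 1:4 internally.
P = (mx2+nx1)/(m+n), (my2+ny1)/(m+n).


Px = (1*(-12) + 4*(-26))/5 = -116/5 = -23.2000
Py = (1*26 + 4*11)/5 = 70/5 = 14.0000

P = (-23.2000, 14.0000)


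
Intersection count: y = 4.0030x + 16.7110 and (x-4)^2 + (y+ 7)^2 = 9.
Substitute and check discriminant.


Substitute y = 4.0030x + 16.7110: (x-4)^2 + (4.0030x+16.7110+ 7)^2 = 9
Expand to Ax^2 + Bx + C = 0, where b-k = 23.711
A = 1+m^2 = 17.024009
B = 2(m(b-k) - h) = 2(4.0030*23.711 - 4) = 181.830266
C = h^2 + (b-k)^2 - r^2 = 16 + 562.211521 - 9 = 569.211521
disc = B^2-4AC = 33062.2456 - 38761.0482 = -5698.8026
disc < 0

0 intersection points


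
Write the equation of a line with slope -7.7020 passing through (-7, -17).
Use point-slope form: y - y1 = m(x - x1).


y + 17 = -7.7020(x + 7)
y = -7.7020x - 17 + 7.7020*(-7)
y = -7.7020x - 70.9140

y = -7.7020x - 70.9140


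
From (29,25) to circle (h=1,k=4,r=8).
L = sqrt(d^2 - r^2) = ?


d = sqrt((29-1)^2 + (25-4)^2) = sqrt(784+441) = 35.0000
L = sqrt(1225.0000 - 64) = sqrt(1161.0000) = 34.0735

34.0735


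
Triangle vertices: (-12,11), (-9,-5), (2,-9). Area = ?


-12*(-5+ 9) = -48
-9*(-9-11) = 180
2*(11+ 5) = 32
sum = 164
Area = |164|/2 = 82.0000

82.0000 sq units


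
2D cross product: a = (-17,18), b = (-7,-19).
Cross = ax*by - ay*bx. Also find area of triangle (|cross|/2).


cross = -17*(-19) - 18*(-7) = 323 + 126 = 449
Triangle area = |449|/2 = 449/2 = 224.5000

cross = 449, triangle area = 224.5000


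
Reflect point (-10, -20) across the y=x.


Reflection rule for y=x: (y, x)
(-10, -20) -> (-20, -10)

(-20, -10)


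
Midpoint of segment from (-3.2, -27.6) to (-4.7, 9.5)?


Mx = (-3.2 - 4.7)/2 = -7.9/2 = -3.9500
My = (-27.6 + 9.5)/2 = -18.1/2 = -9.0500

(-3.9500, -9.0500)


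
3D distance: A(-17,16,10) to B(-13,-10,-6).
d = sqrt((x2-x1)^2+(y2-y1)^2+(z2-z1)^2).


dx=4, dy=-26, dz=-16
d = sqrt(16+676+256) = sqrt(948) = 30.7896

30.7896


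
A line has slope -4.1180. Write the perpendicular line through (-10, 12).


Perpendicular slope = -1/m1 = -1/(-4.1180) = 0.2428
b2 = y0 - m2*x0 = 12 - 10/(-4.1180) = 12 + 2.4284 = 14.4284

y = 0.2428x + 14.4284


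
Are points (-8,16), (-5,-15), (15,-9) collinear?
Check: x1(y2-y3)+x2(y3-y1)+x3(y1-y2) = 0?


-8*(-15+ 9) - 5*(-9-16) + 15*(16+ 15)
= 48 + 125 + 465 = 638

No, not collinear (determinant = 638)


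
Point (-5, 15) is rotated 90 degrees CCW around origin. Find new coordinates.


cos(90) = 0, sin(90) = 1
x' = -5*0 - 15*1 = -15
y' = -5*1 + 15*0 = -5

(-15, -5)


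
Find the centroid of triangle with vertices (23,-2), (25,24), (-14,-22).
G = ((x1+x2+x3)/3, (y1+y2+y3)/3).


Gx = (23+25- 14)/3 = 34/3 = 11.3333
Gy = (-2+24- 22)/3 = 0/3 = 0

G = (11.3333, 0)


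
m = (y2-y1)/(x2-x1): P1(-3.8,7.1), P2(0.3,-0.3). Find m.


dy = -0.3 - 7.1 = -7.4
dx = 0.3 + 3.8 = 4.1
m = -7.4/4.1 = -1.8049

m = -1.8049


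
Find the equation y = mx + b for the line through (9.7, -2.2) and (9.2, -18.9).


m = (-16.7)/(-0.5) = 33.4000
b = y1 - m*x1 = -2.2 - (-16.7*9.7)/(-0.5) = -2.2 - 323.9800 = -326.1800

y = 33.4000x - 326.1800


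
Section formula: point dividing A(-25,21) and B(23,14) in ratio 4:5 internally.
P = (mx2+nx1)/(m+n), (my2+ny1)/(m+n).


Px = (4*23 + 5*(-25))/9 = -33/9 = -3.6667
Py = (4*14 + 5*21)/9 = 161/9 = 17.8889

P = (-3.6667, 17.8889)


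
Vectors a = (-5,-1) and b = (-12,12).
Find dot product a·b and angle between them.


a·b = -5*(-12) - 1*12 = 60 - 12 = 48
|a| = sqrt(25+1) = 5.0990
|b| = sqrt(144+144) = 16.9706
cos(theta) = 48/(sqrt(26)*sqrt(288)) = 48/sqrt(7488) = 0.554700
theta = arccos(48/sqrt(7488)) = 56.3099 degrees

a·b = 48, theta = 56.3099 deg


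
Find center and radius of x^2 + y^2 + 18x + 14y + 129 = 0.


h = -D/2 = -18/2 = -9
k = -E/2 = -14/2 = -7
r^2 = h^2 + k^2 - F = 81 + 49 - 129 = 1
r = 1

Center (-9, -7), radius = 1


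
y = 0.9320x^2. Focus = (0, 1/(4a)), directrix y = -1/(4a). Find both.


a = 0.9320
1/(4a) = 0.2682
Focus = (0, 0.2682)
Directrix: y = -0.2682

Focus = (0, 0.2682), Directrix: y = -0.2682


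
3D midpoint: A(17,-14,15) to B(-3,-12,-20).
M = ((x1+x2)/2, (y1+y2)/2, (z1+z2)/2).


Mx = (17- 3)/2 = 7.0000
My = (-14- 12)/2 = -13.0000
Mz = (15- 20)/2 = -2.5000

M = (7.0000, -13.0000, -2.5000)


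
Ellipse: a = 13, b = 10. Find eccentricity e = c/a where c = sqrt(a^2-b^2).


c = sqrt(169-100) = sqrt(69) = 8.3066
e = c/a = sqrt(69)/13 = 0.6390

e = 0.6390


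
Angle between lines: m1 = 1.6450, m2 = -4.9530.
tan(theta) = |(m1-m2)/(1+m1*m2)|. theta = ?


m1-m2 = 6.598
1+m1*m2 = -7.147685
tan(theta) = |6.598/(-7.147685)| = 0.923096
theta = arctan(|6.598/(-7.147685)|) = 42.7100 degrees (acute angle)

42.7100 degrees


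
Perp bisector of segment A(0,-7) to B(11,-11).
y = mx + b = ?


Midpoint = (5.5, -9)
Slope of AB = dy/dx = -4/11 = -0.3636
Perp slope = -dx/dy = 11/4 = 2.7500
b = My - (perp slope)*Mx = -9 + (11*5.5)/(-4) = -9 - 15.1250 = -24.1250

y = 2.7500x - 24.1250


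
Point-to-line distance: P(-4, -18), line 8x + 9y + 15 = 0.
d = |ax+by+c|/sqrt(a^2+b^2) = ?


|8*(-4) + 9*(-18) + 15| = |-179| = 179
sqrt(64 + 81) = sqrt(145) = 12.0416
d = 179/sqrt(145) = 14.8651

14.8651


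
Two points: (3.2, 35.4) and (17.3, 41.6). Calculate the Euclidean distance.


dx = 17.3 - 3.2 = 14.1
dy = 41.6 - 35.4 = 6.2
d = sqrt(198.81 + 38.44) = sqrt(237.25) = 15.4029

15.4029


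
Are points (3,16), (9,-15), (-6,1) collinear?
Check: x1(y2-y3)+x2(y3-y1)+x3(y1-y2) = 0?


3*(-15-1) + 9*(1-16) - 6*(16+ 15)
= -48 - 135 - 186 = -369

No, not collinear (determinant = -369)


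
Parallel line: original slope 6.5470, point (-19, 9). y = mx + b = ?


Parallel lines have equal slopes.
m2 = 6.5470
b2 = 9 - 6.5470*(-19) = 133.3930

y = 6.5470x + 133.3930


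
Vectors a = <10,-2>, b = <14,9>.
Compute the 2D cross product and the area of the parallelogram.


cross = 10*9 + 2*14 = 90 + 28 = 118
Parallelogram area = |118| = 118

cross = 118, parallelogram area = 118


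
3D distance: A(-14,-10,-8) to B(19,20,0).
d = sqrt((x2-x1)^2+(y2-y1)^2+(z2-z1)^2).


dx=33, dy=30, dz=8
d = sqrt(1089+900+64) = sqrt(2053) = 45.3100

45.3100


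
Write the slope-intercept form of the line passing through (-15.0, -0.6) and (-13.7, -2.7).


m = (-2.1)/(1.3) = -1.6154
b = y1 - m*x1 = -0.6 - (-2.1*(-15.0))/(1.3) = -0.6 - 24.2308 = -24.8308

y = -1.6154x - 24.8308


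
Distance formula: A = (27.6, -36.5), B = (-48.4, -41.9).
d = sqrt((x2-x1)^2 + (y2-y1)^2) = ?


dx = -48.4 - 27.6 = -76.0
dy = -41.9 + 36.5 = -5.4
d = sqrt(5776.0 + 29.16) = sqrt(5805.16) = 76.1916

76.1916


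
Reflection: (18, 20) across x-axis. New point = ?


Reflection rule for x-axis: (x, -y)
(18, 20) -> (18, -20)

(18, -20)


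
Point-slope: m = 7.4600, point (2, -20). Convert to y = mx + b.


y + 20 = 7.4600(x - 2)
y = 7.4600x - 20 - 7.4600*2
y = 7.4600x - 34.9200

y = 7.4600x - 34.9200


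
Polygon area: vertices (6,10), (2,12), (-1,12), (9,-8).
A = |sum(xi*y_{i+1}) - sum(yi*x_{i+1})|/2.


sum(xi*y_{i+1}) = 6*12 + 2*12 - 1*(-8) + 9*10 = 194
sum(yi*x_{i+1}) = 10*2 + 12*(-1) + 12*9 - 8*6 = 68
Area = |194 - 68|/2 = 126/2 = 63.0000

63.0000 sq units


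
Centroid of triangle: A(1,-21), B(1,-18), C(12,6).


Gx = (1+1+12)/3 = 14/3 = 4.6667
Gy = (-21- 18+6)/3 = -33/3 = -11.0000

G = (4.6667, -11.0000)


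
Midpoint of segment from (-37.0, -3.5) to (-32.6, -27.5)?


Mx = (-37.0 - 32.6)/2 = -69.6/2 = -34.8000
My = (-3.5 - 27.5)/2 = -31.0/2 = -15.5000

(-34.8000, -15.5000)


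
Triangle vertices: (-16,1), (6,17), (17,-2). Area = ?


-16*(17+ 2) = -304
6*(-2-1) = -18
17*(1-17) = -272
sum = -594
Area = |-594|/2 = 297.0000

297.0000 sq units


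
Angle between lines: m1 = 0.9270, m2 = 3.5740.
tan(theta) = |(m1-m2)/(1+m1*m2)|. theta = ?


m1-m2 = -2.647
1+m1*m2 = 4.313098
tan(theta) = |-2.647/4.313098| = 0.613712
theta = arctan(|-2.647/4.313098|) = 31.5379 degrees (acute angle)

31.5379 degrees


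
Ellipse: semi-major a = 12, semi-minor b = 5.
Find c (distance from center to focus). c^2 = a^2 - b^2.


c^2 = 12^2 - 5^2 = 144 - 25 = 119
c = sqrt(119) = 10.9087

c = 10.9087


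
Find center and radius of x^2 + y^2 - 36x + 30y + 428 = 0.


h = -D/2 = 36/2 = 18
k = -E/2 = -30/2 = -15
r^2 = h^2 + k^2 - F = 324 + 225 - 428 = 121
r = 11

Center (18, -15), radius = 11


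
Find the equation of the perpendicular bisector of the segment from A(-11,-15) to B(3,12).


Midpoint = (-4, -1.5)
Slope of AB = dy/dx = 27/14 = 1.9286
Perp slope = -dx/dy = -14/27 = -0.5185
b = My - (perp slope)*Mx = -1.5 + (14*(-4))/27 = -1.5 - 2.0741 = -3.5741

y = -0.5185x - 3.5741


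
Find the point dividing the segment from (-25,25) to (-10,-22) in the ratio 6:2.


Px = (6*(-10) + 2*(-25))/8 = -110/8 = -13.7500
Py = (6*(-22) + 2*25)/8 = -82/8 = -10.2500

P = (-13.7500, -10.2500)


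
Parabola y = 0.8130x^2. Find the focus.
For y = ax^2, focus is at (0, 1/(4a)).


a = 0.8130
4a = 3.2520
focus = (0, 1/3.2520) = (0, 0.3075)

Focus = (0, 0.3075)


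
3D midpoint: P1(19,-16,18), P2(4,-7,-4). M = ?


Mx = (19+4)/2 = 11.5000
My = (-16- 7)/2 = -11.5000
Mz = (18- 4)/2 = 7.0000

M = (11.5000, -11.5000, 7.0000)


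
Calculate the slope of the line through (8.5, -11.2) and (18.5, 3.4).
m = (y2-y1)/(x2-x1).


dy = 3.4 + 11.2 = 14.6
dx = 18.5 - 8.5 = 10.0
m = 14.6/10.0 = 1.4600

m = 1.4600


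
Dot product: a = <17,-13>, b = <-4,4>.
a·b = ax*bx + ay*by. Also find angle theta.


a·b = 17*(-4) - 13*4 = -68 - 52 = -120
|a| = sqrt(289+169) = 21.4009
|b| = sqrt(16+16) = 5.6569
cos(theta) = -120/(sqrt(458)*sqrt(32)) = -120/sqrt(14656) = -0.991228
theta = arccos(-120/sqrt(14656)) = 172.4054 degrees

a·b = -120, theta = 172.4054 deg


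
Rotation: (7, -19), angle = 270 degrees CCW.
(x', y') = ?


cos(270) = 0, sin(270) = -1
x' = 7*0 + 19*(-1) = -19
y' = 7*(-1) - 19*0 = -7

(-19, -7)


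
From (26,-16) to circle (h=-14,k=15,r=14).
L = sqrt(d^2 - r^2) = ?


d = sqrt((26+ 14)^2 + (-16-15)^2) = sqrt(1600+961) = 50.6063
L = sqrt(2561.0000 - 196) = sqrt(2365.0000) = 48.6313

48.6313


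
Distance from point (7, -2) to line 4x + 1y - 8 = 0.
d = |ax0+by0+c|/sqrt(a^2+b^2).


|4*7 + 1*(-2) - 8| = |18| = 18
sqrt(16 + 1) = sqrt(17) = 4.1231
d = 18/sqrt(17) = 4.3656

4.3656


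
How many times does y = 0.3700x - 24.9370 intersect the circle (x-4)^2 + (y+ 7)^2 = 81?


Substitute y = 0.3700x - 24.9370: (x-4)^2 + (0.3700x- 24.9370+ 7)^2 = 81
Expand to Ax^2 + Bx + C = 0, where b-k = -17.937
A = 1+m^2 = 1.1369
B = 2(m(b-k) - h) = 2(0.3700*(-17.937) - 4) = -21.27338
C = h^2 + (b-k)^2 - r^2 = 16 + 321.735969 - 81 = 256.735969
disc = B^2-4AC = 452.5567 - 1167.5325 = -714.9758
disc < 0

0 intersection points


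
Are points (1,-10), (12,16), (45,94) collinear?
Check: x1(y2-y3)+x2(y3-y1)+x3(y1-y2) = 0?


1*(16-94) + 12*(94+ 10) + 45*(-10-16)
= -78 + 1248 - 1170 = 0

Yes, collinear (determinant = 0)


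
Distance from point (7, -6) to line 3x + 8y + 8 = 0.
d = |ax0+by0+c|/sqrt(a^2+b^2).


|3*7 + 8*(-6) + 8| = |-19| = 19
sqrt(9 + 64) = sqrt(73) = 8.5440
d = 19/sqrt(73) = 2.2238

2.2238


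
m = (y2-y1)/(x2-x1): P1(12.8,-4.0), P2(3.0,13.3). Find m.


dy = 13.3 + 4.0 = 17.3
dx = 3.0 - 12.8 = -9.8
m = 17.3/(-9.8) = -1.7653

m = -1.7653


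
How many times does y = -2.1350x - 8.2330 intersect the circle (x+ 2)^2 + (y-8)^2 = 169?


Substitute y = -2.1350x - 8.2330: (x+ 2)^2 + (-2.1350x- 8.2330-8)^2 = 169
Expand to Ax^2 + Bx + C = 0, where b-k = -16.233
A = 1+m^2 = 5.558225
B = 2(m(b-k) - h) = 2(-2.1350*(-16.233) + 2) = 73.31491
C = h^2 + (b-k)^2 - r^2 = 4 + 263.510289 - 169 = 98.510289
disc = B^2-4AC = 5375.0760 - 2190.1694 = 3184.9066
disc > 0

2 intersection points


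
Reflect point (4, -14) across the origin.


Reflection rule for origin: (-x, -y)
(4, -14) -> (-4, 14)

(-4, 14)


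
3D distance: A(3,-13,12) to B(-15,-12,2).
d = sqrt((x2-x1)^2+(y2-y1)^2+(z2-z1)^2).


dx=-18, dy=1, dz=-10
d = sqrt(324+1+100) = sqrt(425) = 20.6155

20.6155


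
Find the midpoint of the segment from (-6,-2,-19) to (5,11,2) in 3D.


Mx = (-6+5)/2 = -0.5000
My = (-2+11)/2 = 4.5000
Mz = (-19+2)/2 = -8.5000

M = (-0.5000, 4.5000, -8.5000)


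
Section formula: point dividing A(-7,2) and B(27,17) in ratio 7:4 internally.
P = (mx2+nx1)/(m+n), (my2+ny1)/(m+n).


Px = (7*27 + 4*(-7))/11 = 161/11 = 14.6364
Py = (7*17 + 4*2)/11 = 127/11 = 11.5455

P = (14.6364, 11.5455)


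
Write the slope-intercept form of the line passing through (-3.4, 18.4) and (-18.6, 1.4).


m = (-17.0)/(-15.2) = 1.1184
b = y1 - m*x1 = 18.4 - (-17.0*(-3.4))/(-15.2) = 18.4 + 3.8026 = 22.2026

y = 1.1184x + 22.2026


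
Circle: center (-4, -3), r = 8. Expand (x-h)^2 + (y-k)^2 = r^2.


(x+ 4)^2 + (y+ 3)^2 = 8^2
D = -2h = 8, E = -2k = 6
F = h^2+k^2-r^2 = 16+9-64 = -39

x^2 + y^2 + 8x + 6y - 39 = 0


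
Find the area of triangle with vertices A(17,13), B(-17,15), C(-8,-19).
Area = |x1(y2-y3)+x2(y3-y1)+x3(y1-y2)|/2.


17*(15+ 19) = 578
-17*(-19-13) = 544
-8*(13-15) = 16
sum = 1138
Area = |1138|/2 = 569.0000

569.0000 sq units


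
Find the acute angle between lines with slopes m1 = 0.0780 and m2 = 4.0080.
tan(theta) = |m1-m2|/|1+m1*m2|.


m1-m2 = -3.93
1+m1*m2 = 1.312624
tan(theta) = |-3.93/1.312624| = 2.994003
theta = arctan(|-3.93/1.312624|) = 71.5306 degrees (acute angle)

71.5306 degrees


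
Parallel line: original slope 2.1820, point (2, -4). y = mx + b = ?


Parallel lines have equal slopes.
m2 = 2.1820
b2 = -4 - 2.1820*2 = -8.3640

y = 2.1820x - 8.3640


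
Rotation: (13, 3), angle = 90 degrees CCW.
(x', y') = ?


cos(90) = 0, sin(90) = 1
x' = 13*0 - 3*1 = -3
y' = 13*1 + 3*0 = 13

(-3, 13)


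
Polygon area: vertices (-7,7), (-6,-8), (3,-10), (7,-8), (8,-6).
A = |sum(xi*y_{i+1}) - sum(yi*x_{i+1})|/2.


sum(xi*y_{i+1}) = -7*(-8) - 6*(-10) + 3*(-8) + 7*(-6) + 8*7 = 106
sum(yi*x_{i+1}) = 7*(-6) - 8*3 - 10*7 - 8*8 - 6*(-7) = -158
Area = |106 + 158|/2 = 264/2 = 132.0000

132.0000 sq units


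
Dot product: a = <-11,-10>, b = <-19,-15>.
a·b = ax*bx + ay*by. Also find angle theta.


a·b = -11*(-19) - 10*(-15) = 209 + 150 = 359
|a| = sqrt(121+100) = 14.8661
|b| = sqrt(361+225) = 24.2074
cos(theta) = 359/(sqrt(221)*sqrt(586)) = 359/sqrt(129506) = 0.997584
theta = arccos(359/sqrt(129506)) = 3.9835 degrees

a·b = 359, theta = 3.9835 deg


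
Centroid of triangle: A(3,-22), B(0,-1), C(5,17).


Gx = (3+0+5)/3 = 8/3 = 2.6667
Gy = (-22- 1+17)/3 = -6/3 = -2.0000

G = (2.6667, -2.0000)


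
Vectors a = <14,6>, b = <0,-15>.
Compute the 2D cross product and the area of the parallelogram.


cross = 14*(-15) - 6*0 = -210 - 0 = -210
Parallelogram area = |-210| = 210

cross = -210, parallelogram area = 210


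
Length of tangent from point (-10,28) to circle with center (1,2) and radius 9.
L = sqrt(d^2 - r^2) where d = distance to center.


d = sqrt((-10-1)^2 + (28-2)^2) = sqrt(121+676) = 28.2312
L = sqrt(797.0000 - 81) = sqrt(716.0000) = 26.7582

26.7582


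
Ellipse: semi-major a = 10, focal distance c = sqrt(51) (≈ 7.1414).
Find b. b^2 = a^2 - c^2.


b^2 = 10^2 - (sqrt(51))^2 = 100 - 51 = 49
b = sqrt(49) = 7

b = 7


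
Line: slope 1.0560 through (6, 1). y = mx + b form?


y - 1 = 1.0560(x - 6)
y = 1.0560x + 1 - 1.0560*6
y = 1.0560x - 5.3360

y = 1.0560x - 5.3360


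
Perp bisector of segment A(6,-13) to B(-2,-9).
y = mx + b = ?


Midpoint = (2, -11)
Slope of AB = dy/dx = 4/(-8) = -0.5000
Perp slope = -dx/dy = 8/4 = 2.0000
b = My - (perp slope)*Mx = -11 + (-8*2)/4 = -11 - 4.0000 = -15.0000

y = 2.0000x - 15.0000


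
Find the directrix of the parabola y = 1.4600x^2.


a = 1.4600
1/(4a) = 0.1712
directrix: y = -0.1712 = -0.1712

y = -0.1712


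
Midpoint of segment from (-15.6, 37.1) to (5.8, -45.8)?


Mx = (-15.6 + 5.8)/2 = -9.8/2 = -4.9000
My = (37.1 - 45.8)/2 = -8.7/2 = -4.3500

(-4.9000, -4.3500)


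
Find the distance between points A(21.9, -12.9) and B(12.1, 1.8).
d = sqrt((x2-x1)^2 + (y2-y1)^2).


dx = 12.1 - 21.9 = -9.8
dy = 1.8 + 12.9 = 14.7
d = sqrt(96.04 + 216.09) = sqrt(312.13) = 17.6672

17.6672


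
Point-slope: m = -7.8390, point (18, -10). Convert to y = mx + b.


y + 10 = -7.8390(x - 18)
y = -7.8390x - 10 + 7.8390*18
y = -7.8390x + 131.1020

y = -7.8390x + 131.1020


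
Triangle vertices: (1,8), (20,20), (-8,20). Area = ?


1*(20-20) = 0
20*(20-8) = 240
-8*(8-20) = 96
sum = 336
Area = |336|/2 = 168.0000

168.0000 sq units


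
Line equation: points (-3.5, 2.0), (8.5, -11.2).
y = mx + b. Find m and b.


m = (-13.2)/(12.0) = -1.1000
b = y1 - m*x1 = 2.0 - (-13.2*(-3.5))/(12.0) = 2.0 - 3.8500 = -1.8500

y = -1.1000x - 1.8500


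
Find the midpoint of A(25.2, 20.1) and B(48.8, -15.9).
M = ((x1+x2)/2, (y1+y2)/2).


Mx = (25.2 + 48.8)/2 = 74.0/2 = 37.0000
My = (20.1 - 15.9)/2 = 4.2/2 = 2.1000

(37.0000, 2.1000)


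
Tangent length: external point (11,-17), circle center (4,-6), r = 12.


d = sqrt((11-4)^2 + (-17+ 6)^2) = sqrt(49+121) = 13.0384
L = sqrt(170.0000 - 144) = sqrt(26.0000) = 5.0990

5.0990


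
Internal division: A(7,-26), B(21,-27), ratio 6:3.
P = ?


Px = (6*21 + 3*7)/9 = 147/9 = 16.3333
Py = (6*(-27) + 3*(-26))/9 = -240/9 = -26.6667

P = (16.3333, -26.6667)


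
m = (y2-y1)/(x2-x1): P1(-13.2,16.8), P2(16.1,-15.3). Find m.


dy = -15.3 - 16.8 = -32.1
dx = 16.1 + 13.2 = 29.3
m = -32.1/29.3 = -1.0956

m = -1.0956


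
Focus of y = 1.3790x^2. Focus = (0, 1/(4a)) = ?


a = 1.3790
4a = 5.5160
focus = (0, 1/5.5160) = (0, 0.1813)

Focus = (0, 0.1813)


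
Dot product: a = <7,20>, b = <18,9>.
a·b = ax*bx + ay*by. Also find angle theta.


a·b = 7*18 + 20*9 = 126 + 180 = 306
|a| = sqrt(49+400) = 21.1896
|b| = sqrt(324+81) = 20.1246
cos(theta) = 306/(sqrt(449)*sqrt(405)) = 306/sqrt(181845) = 0.717581
theta = arccos(306/sqrt(181845)) = 44.1449 degrees

a·b = 306, theta = 44.1449 deg


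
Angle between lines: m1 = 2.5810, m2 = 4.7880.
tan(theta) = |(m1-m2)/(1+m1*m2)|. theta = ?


m1-m2 = -2.207
1+m1*m2 = 13.357828
tan(theta) = |-2.207/13.357828| = 0.165221
theta = arctan(|-2.207/13.357828|) = 9.3817 degrees (acute angle)

9.3817 degrees


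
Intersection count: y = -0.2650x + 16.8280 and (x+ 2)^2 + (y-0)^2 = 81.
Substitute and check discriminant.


Substitute y = -0.2650x + 16.8280: (x+ 2)^2 + (-0.2650x+16.8280-0)^2 = 81
Expand to Ax^2 + Bx + C = 0, where b-k = 16.828
A = 1+m^2 = 1.070225
B = 2(m(b-k) - h) = 2(-0.2650*16.828 + 2) = -4.91884
C = h^2 + (b-k)^2 - r^2 = 4 + 283.181584 - 81 = 206.181584
disc = B^2-4AC = 24.1950 - 882.6427 = -858.4477
disc < 0

0 intersection points


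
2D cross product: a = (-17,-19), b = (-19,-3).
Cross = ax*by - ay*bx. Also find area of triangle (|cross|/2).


cross = -17*(-3) + 19*(-19) = 51 - 361 = -310
Triangle area = |-310|/2 = 310/2 = 155.0000

cross = -310, triangle area = 155.0000


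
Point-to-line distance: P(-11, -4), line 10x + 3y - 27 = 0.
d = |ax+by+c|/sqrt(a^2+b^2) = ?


|10*(-11) + 3*(-4) - 27| = |-149| = 149
sqrt(100 + 9) = sqrt(109) = 10.4403
d = 149/sqrt(109) = 14.2716

14.2716


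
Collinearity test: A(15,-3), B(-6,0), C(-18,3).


15*(0-3) - 6*(3+ 3) - 18*(-3-0)
= -45 - 36 + 54 = -27

No, not collinear (determinant = -27)


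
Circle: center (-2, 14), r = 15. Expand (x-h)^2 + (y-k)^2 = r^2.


(x+ 2)^2 + (y-14)^2 = 15^2
D = -2h = 4, E = -2k = -28
F = h^2+k^2-r^2 = 4+196-225 = -25

x^2 + y^2 + 4x - 28y - 25 = 0


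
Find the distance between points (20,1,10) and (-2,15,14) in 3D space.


dx=-22, dy=14, dz=4
d = sqrt(484+196+16) = sqrt(696) = 26.3818

26.3818


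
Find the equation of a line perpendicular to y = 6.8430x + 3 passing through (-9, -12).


Perpendicular slope = -1/m1 = -1/6.8430 = -0.1461
b2 = y0 - m2*x0 = -12 - 9/6.8430 = -12 - 1.3152 = -13.3152

y = -0.1461x - 13.3152


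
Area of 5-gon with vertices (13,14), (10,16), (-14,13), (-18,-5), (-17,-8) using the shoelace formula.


sum(xi*y_{i+1}) = 13*16 + 10*13 - 14*(-5) - 18*(-8) - 17*14 = 314
sum(yi*x_{i+1}) = 14*10 + 16*(-14) + 13*(-18) - 5*(-17) - 8*13 = -337
Area = |314 + 337|/2 = 651/2 = 325.5000

325.5000 sq units


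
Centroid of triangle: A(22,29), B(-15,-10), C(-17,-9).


Gx = (22- 15- 17)/3 = -10/3 = -3.3333
Gy = (29- 10- 9)/3 = 10/3 = 3.3333

G = (-3.3333, 3.3333)


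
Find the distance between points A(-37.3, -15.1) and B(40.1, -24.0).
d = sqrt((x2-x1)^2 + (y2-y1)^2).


dx = 40.1 + 37.3 = 77.4
dy = -24.0 + 15.1 = -8.9
d = sqrt(5990.76 + 79.21) = sqrt(6069.97) = 77.9100

77.9100


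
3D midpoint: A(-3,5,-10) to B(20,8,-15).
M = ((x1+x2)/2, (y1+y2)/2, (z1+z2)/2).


Mx = (-3+20)/2 = 8.5000
My = (5+8)/2 = 6.5000
Mz = (-10- 15)/2 = -12.5000

M = (8.5000, 6.5000, -12.5000)


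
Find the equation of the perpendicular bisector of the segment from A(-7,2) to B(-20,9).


Midpoint = (-13.5, 5.5)
Slope of AB = dy/dx = 7/(-13) = -0.5385
Perp slope = -dx/dy = 13/7 = 1.8571
b = My - (perp slope)*Mx = 5.5 + (-13*(-13.5))/7 = 5.5 + 25.0714 = 30.5714

y = 1.8571x + 30.5714


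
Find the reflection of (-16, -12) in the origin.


Reflection rule for origin: (-x, -y)
(-16, -12) -> (16, 12)

(16, 12)


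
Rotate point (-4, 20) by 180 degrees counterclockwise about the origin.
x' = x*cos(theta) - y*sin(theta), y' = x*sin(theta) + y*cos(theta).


cos(180) = -1, sin(180) = 0
x' = -4*(-1) - 20*0 = 4
y' = -4*0 + 20*(-1) = -20

(4, -20)


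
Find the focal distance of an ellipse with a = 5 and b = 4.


c^2 = 5^2 - 4^2 = 25 - 16 = 9
c = sqrt(9) = 3.0000

c = 3.0000


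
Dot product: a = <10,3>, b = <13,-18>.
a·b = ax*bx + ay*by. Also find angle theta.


a·b = 10*13 + 3*(-18) = 130 - 54 = 76
|a| = sqrt(100+9) = 10.4403
|b| = sqrt(169+324) = 22.2036
cos(theta) = 76/(sqrt(109)*sqrt(493)) = 76/sqrt(53737) = 0.327851
theta = arccos(76/sqrt(53737)) = 70.8616 degrees

a·b = 76, theta = 70.8616 deg


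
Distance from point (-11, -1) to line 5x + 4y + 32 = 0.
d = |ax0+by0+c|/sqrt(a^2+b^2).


|5*(-11) + 4*(-1) + 32| = |-27| = 27
sqrt(25 + 16) = sqrt(41) = 6.4031
d = 27/sqrt(41) = 4.2167

4.2167


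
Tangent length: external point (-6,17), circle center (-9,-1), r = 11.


d = sqrt((-6+ 9)^2 + (17+ 1)^2) = sqrt(9+324) = 18.2483
L = sqrt(333.0000 - 121) = sqrt(212.0000) = 14.5602

14.5602


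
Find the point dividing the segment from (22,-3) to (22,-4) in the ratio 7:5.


Px = (7*22 + 5*22)/12 = 264/12 = 22.0000
Py = (7*(-4) + 5*(-3))/12 = -43/12 = -3.5833

P = (22.0000, -3.5833)


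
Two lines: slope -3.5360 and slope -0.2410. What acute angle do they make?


m1-m2 = -3.295
1+m1*m2 = 1.852176
tan(theta) = |-3.295/1.852176| = 1.778989
theta = arctan(|-3.295/1.852176|) = 60.6589 degrees (acute angle)

60.6589 degrees


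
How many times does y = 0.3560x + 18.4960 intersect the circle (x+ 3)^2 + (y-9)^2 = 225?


Substitute y = 0.3560x + 18.4960: (x+ 3)^2 + (0.3560x+18.4960-9)^2 = 225
Expand to Ax^2 + Bx + C = 0, where b-k = 9.496
A = 1+m^2 = 1.126736
B = 2(m(b-k) - h) = 2(0.3560*9.496 + 3) = 12.761152
C = h^2 + (b-k)^2 - r^2 = 9 + 90.174016 - 225 = -125.825984
disc = B^2-4AC = 162.8470 + 567.0907 = 729.9377
disc > 0

2 intersection points


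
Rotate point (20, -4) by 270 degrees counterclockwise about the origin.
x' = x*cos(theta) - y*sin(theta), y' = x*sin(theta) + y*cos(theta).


cos(270) = 0, sin(270) = -1
x' = 20*0 + 4*(-1) = -4
y' = 20*(-1) - 4*0 = -20

(-4, -20)


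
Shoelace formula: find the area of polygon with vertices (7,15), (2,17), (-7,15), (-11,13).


sum(xi*y_{i+1}) = 7*17 + 2*15 - 7*13 - 11*15 = -107
sum(yi*x_{i+1}) = 15*2 + 17*(-7) + 15*(-11) + 13*7 = -163
Area = |-107 + 163|/2 = 56/2 = 28.0000

28.0000 sq units


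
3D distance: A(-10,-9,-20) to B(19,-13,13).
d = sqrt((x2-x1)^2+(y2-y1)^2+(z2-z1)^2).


dx=29, dy=-4, dz=33
d = sqrt(841+16+1089) = sqrt(1946) = 44.1135

44.1135


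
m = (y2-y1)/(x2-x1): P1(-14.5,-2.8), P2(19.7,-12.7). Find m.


dy = -12.7 + 2.8 = -9.9
dx = 19.7 + 14.5 = 34.2
m = -9.9/34.2 = -0.2895

m = -0.2895


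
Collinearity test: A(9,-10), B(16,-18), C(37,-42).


9*(-18+ 42) + 16*(-42+ 10) + 37*(-10+ 18)
= 216 - 512 + 296 = 0

Yes, collinear (determinant = 0)


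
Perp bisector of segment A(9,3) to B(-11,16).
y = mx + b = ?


Midpoint = (-1, 9.5)
Slope of AB = dy/dx = 13/(-20) = -0.6500
Perp slope = -dx/dy = 20/13 = 1.5385
b = My - (perp slope)*Mx = 9.5 + (-20*(-1))/13 = 9.5 + 1.5385 = 11.0385

y = 1.5385x + 11.0385


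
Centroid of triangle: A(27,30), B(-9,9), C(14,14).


Gx = (27- 9+14)/3 = 32/3 = 10.6667
Gy = (30+9+14)/3 = 53/3 = 17.6667

G = (10.6667, 17.6667)


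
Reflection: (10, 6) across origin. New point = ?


Reflection rule for origin: (-x, -y)
(10, 6) -> (-10, -6)

(-10, -6)


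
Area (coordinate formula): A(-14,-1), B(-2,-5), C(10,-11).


-14*(-5+ 11) = -84
-2*(-11+ 1) = 20
10*(-1+ 5) = 40
sum = -24
Area = |-24|/2 = 12.0000

12.0000 sq units


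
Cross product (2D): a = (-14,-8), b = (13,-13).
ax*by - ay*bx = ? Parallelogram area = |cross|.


cross = -14*(-13) + 8*13 = 182 + 104 = 286
Parallelogram area = |286| = 286

cross = 286, parallelogram area = 286


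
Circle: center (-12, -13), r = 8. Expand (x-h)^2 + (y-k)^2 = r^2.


(x+ 12)^2 + (y+ 13)^2 = 8^2
D = -2h = 24, E = -2k = 26
F = h^2+k^2-r^2 = 144+169-64 = 249

x^2 + y^2 + 24x + 26y + 249 = 0


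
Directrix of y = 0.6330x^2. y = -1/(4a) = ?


a = 0.6330
1/(4a) = 0.3949
directrix: y = -0.3949 = -0.3949

y = -0.3949


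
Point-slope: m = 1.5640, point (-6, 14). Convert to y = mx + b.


y - 14 = 1.5640(x + 6)
y = 1.5640x + 14 - 1.5640*(-6)
y = 1.5640x + 23.3840

y = 1.5640x + 23.3840


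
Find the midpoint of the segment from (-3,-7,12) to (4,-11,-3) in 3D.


Mx = (-3+4)/2 = 0.5000
My = (-7- 11)/2 = -9.0000
Mz = (12- 3)/2 = 4.5000

M = (0.5000, -9.0000, 4.5000)


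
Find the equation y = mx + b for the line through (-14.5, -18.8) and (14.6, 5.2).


m = (24.0)/(29.1) = 0.8247
b = y1 - m*x1 = -18.8 - (24.0*(-14.5))/(29.1) = -18.8 + 11.9588 = -6.8412

y = 0.8247x - 6.8412


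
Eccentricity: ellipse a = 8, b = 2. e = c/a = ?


c = sqrt(64-4) = sqrt(60) = 7.7460
e = c/a = sqrt(60)/8 = 0.9682

e = 0.9682


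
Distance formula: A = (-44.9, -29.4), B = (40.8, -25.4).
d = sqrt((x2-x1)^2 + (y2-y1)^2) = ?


dx = 40.8 + 44.9 = 85.7
dy = -25.4 + 29.4 = 4.0
d = sqrt(7344.49 + 16.0) = sqrt(7360.49) = 85.7933

85.7933


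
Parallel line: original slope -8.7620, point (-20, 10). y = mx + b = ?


Parallel lines have equal slopes.
m2 = -8.7620
b2 = 10 + 8.7620*(-20) = -165.2400

y = -8.7620x - 165.2400


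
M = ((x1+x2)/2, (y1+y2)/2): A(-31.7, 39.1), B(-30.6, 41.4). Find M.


Mx = (-31.7 - 30.6)/2 = -62.3/2 = -31.1500
My = (39.1 + 41.4)/2 = 80.5/2 = 40.2500

(-31.1500, 40.2500)


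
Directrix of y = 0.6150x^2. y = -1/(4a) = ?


a = 0.6150
1/(4a) = 0.4065
directrix: y = -0.4065 = -0.4065

y = -0.4065


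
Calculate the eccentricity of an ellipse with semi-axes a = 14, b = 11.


c = sqrt(196-121) = sqrt(75) = 8.6603
e = c/a = sqrt(75)/14 = 0.6186

e = 0.6186


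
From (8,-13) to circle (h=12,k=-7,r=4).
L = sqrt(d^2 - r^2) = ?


d = sqrt((8-12)^2 + (-13+ 7)^2) = sqrt(16+36) = 7.2111
L = sqrt(52.0000 - 16) = sqrt(36.0000) = 6.0000

6.0000


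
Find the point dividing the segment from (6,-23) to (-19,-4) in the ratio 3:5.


Px = (3*(-19) + 5*6)/8 = -27/8 = -3.3750
Py = (3*(-4) + 5*(-23))/8 = -127/8 = -15.8750

P = (-3.3750, -15.8750)


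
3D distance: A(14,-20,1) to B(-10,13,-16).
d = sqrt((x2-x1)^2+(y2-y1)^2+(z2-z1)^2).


dx=-24, dy=33, dz=-17
d = sqrt(576+1089+289) = sqrt(1954) = 44.2041

44.2041


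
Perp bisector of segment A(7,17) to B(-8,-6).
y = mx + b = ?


Midpoint = (-0.5, 5.5)
Slope of AB = dy/dx = -23/(-15) = 1.5333
Perp slope = -dx/dy = -15/23 = -0.6522
b = My - (perp slope)*Mx = 5.5 + (-15*(-0.5))/(-23) = 5.5 - 0.3261 = 5.1739

y = -0.6522x + 5.1739


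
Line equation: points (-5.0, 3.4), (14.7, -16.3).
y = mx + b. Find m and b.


m = (-19.7)/(19.7) = -1.0000
b = y1 - m*x1 = 3.4 - (-19.7*(-5.0))/(19.7) = 3.4 - 5.0000 = -1.6000

y = -1.0000x - 1.6000


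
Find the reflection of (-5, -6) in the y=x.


Reflection rule for y=x: (y, x)
(-5, -6) -> (-6, -5)

(-6, -5)


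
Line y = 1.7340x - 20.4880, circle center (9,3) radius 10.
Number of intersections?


Substitute y = 1.7340x - 20.4880: (x-9)^2 + (1.7340x- 20.4880-3)^2 = 100
Expand to Ax^2 + Bx + C = 0, where b-k = -23.488
A = 1+m^2 = 4.006756
B = 2(m(b-k) - h) = 2(1.7340*(-23.488) - 9) = -99.456384
C = h^2 + (b-k)^2 - r^2 = 81 + 551.686144 - 100 = 532.686144
disc = B^2-4AC = 9891.5723 - 8537.3736 = 1354.1987
disc > 0

2 intersection points


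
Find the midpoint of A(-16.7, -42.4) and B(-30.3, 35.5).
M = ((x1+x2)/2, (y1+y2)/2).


Mx = (-16.7 - 30.3)/2 = -47.0/2 = -23.5000
My = (-42.4 + 35.5)/2 = -6.9/2 = -3.4500

(-23.5000, -3.4500)


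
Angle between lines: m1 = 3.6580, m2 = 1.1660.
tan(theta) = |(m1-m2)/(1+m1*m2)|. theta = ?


m1-m2 = 2.492
1+m1*m2 = 5.265228
tan(theta) = |2.492/5.265228| = 0.473294
theta = arctan(|2.492/5.265228|) = 25.3279 degrees (acute angle)

25.3279 degrees


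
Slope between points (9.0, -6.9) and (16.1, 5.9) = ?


dy = 5.9 + 6.9 = 12.8
dx = 16.1 - 9.0 = 7.1
m = 12.8/7.1 = 1.8028

m = 1.8028


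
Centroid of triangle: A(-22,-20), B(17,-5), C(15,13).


Gx = (-22+17+15)/3 = 10/3 = 3.3333
Gy = (-20- 5+13)/3 = -12/3 = -4.0000

G = (3.3333, -4.0000)


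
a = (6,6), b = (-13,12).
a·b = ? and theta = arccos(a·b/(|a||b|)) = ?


a·b = 6*(-13) + 6*12 = -78 + 72 = -6
|a| = sqrt(36+36) = 8.4853
|b| = sqrt(169+144) = 17.6918
cos(theta) = -6/(sqrt(72)*sqrt(313)) = -6/sqrt(22536) = -0.039968
theta = arccos(-6/sqrt(22536)) = 92.2906 degrees

a·b = -6, theta = 92.2906 deg


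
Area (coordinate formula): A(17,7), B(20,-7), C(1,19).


17*(-7-19) = -442
20*(19-7) = 240
1*(7+ 7) = 14
sum = -188
Area = |-188|/2 = 94.0000

94.0000 sq units


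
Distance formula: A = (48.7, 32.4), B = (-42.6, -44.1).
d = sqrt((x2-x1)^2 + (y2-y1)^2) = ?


dx = -42.6 - 48.7 = -91.3
dy = -44.1 - 32.4 = -76.5
d = sqrt(8335.69 + 5852.25) = sqrt(14187.94) = 119.1131

119.1131


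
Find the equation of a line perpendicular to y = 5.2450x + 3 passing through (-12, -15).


Perpendicular slope = -1/m1 = -1/5.2450 = -0.1907
b2 = y0 - m2*x0 = -15 - 12/5.2450 = -15 - 2.2879 = -17.2879

y = -0.1907x - 17.2879


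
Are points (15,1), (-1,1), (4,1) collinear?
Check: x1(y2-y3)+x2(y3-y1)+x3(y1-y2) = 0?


15*(1-1) - 1*(1-1) + 4*(1-1)
= 0 + 0 + 0 = 0

Yes, collinear (determinant = 0)


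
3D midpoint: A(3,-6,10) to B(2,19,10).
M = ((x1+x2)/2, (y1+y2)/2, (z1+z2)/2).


Mx = (3+2)/2 = 2.5000
My = (-6+19)/2 = 6.5000
Mz = (10+10)/2 = 10.0000

M = (2.5000, 6.5000, 10.0000)


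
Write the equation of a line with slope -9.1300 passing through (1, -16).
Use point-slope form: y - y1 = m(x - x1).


y + 16 = -9.1300(x - 1)
y = -9.1300x - 16 + 9.1300*1
y = -9.1300x - 6.8700

y = -9.1300x - 6.8700


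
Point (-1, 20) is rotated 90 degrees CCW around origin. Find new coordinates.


cos(90) = 0, sin(90) = 1
x' = -1*0 - 20*1 = -20
y' = -1*1 + 20*0 = -1

(-20, -1)


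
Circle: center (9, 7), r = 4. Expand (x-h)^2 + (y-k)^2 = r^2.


(x-9)^2 + (y-7)^2 = 4^2
D = -2h = -18, E = -2k = -14
F = h^2+k^2-r^2 = 81+49-16 = 114

x^2 + y^2 - 18x - 14y + 114 = 0


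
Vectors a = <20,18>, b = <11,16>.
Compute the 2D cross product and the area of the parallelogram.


cross = 20*16 - 18*11 = 320 - 198 = 122
Parallelogram area = |122| = 122

cross = 122, parallelogram area = 122


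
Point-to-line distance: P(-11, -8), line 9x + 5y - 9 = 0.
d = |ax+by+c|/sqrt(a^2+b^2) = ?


|9*(-11) + 5*(-8) - 9| = |-148| = 148
sqrt(81 + 25) = sqrt(106) = 10.2956
d = 148/sqrt(106) = 14.3750

14.3750


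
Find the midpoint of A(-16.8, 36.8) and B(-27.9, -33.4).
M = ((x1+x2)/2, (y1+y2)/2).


Mx = (-16.8 - 27.9)/2 = -44.7/2 = -22.3500
My = (36.8 - 33.4)/2 = 3.4/2 = 1.7000

(-22.3500, 1.7000)


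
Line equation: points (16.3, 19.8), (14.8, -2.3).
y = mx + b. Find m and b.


m = (-22.1)/(-1.5) = 14.7333
b = y1 - m*x1 = 19.8 - (-22.1*16.3)/(-1.5) = 19.8 - 240.1533 = -220.3533

y = 14.7333x - 220.3533


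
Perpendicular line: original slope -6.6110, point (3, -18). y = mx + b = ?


Perpendicular slope = -1/m1 = -1/(-6.6110) = 0.1513
b2 = y0 - m2*x0 = -18 + 3/(-6.6110) = -18 - 0.4538 = -18.4538

y = 0.1513x - 18.4538


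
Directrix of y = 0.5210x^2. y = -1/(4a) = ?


a = 0.5210
1/(4a) = 0.4798
directrix: y = -0.4798 = -0.4798

y = -0.4798


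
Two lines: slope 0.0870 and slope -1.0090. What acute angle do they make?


m1-m2 = 1.096
1+m1*m2 = 0.912217
tan(theta) = |1.096/0.912217| = 1.201469
theta = arctan(|1.096/0.912217|) = 50.2289 degrees (acute angle)

50.2289 degrees


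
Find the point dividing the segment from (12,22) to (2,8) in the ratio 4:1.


Px = (4*2 + 1*12)/5 = 20/5 = 4.0000
Py = (4*8 + 1*22)/5 = 54/5 = 10.8000

P = (4.0000, 10.8000)


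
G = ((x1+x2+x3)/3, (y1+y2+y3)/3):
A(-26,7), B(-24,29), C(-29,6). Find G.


Gx = (-26- 24- 29)/3 = -79/3 = -26.3333
Gy = (7+29+6)/3 = 42/3 = 14.0000

G = (-26.3333, 14.0000)


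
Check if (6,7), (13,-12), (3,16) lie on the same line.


6*(-12-16) + 13*(16-7) + 3*(7+ 12)
= -168 + 117 + 57 = 6

No, not collinear (determinant = 6)


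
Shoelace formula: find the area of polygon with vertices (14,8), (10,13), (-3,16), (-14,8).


sum(xi*y_{i+1}) = 14*13 + 10*16 - 3*8 - 14*8 = 206
sum(yi*x_{i+1}) = 8*10 + 13*(-3) + 16*(-14) + 8*14 = -71
Area = |206 + 71|/2 = 277/2 = 138.5000

138.5000 sq units


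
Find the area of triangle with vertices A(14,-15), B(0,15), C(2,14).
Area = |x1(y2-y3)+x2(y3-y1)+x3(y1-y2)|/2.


14*(15-14) = 14
0*(14+ 15) = 0
2*(-15-15) = -60
sum = -46
Area = |-46|/2 = 23.0000

23.0000 sq units


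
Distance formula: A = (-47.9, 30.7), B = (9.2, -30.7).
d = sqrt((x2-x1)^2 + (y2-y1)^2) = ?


dx = 9.2 + 47.9 = 57.1
dy = -30.7 - 30.7 = -61.4
d = sqrt(3260.41 + 3769.96) = sqrt(7030.37) = 83.8473

83.8473


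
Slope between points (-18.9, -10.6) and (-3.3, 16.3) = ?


dy = 16.3 + 10.6 = 26.9
dx = -3.3 + 18.9 = 15.6
m = 26.9/15.6 = 1.7244

m = 1.7244


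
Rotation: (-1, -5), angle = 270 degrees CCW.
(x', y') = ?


cos(270) = 0, sin(270) = -1
x' = -1*0 + 5*(-1) = -5
y' = -1*(-1) - 5*0 = 1

(-5, 1)


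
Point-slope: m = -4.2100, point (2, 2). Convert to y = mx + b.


y - 2 = -4.2100(x - 2)
y = -4.2100x + 2 + 4.2100*2
y = -4.2100x + 10.4200

y = -4.2100x + 10.4200


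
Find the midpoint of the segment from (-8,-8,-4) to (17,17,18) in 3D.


Mx = (-8+17)/2 = 4.5000
My = (-8+17)/2 = 4.5000
Mz = (-4+18)/2 = 7.0000

M = (4.5000, 4.5000, 7.0000)


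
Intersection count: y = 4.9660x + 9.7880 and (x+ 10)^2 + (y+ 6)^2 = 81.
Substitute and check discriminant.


Substitute y = 4.9660x + 9.7880: (x+ 10)^2 + (4.9660x+9.7880+ 6)^2 = 81
Expand to Ax^2 + Bx + C = 0, where b-k = 15.788
A = 1+m^2 = 25.661156
B = 2(m(b-k) - h) = 2(4.9660*15.788 + 10) = 176.806416
C = h^2 + (b-k)^2 - r^2 = 100 + 249.260944 - 81 = 268.260944
disc = B^2-4AC = 31260.5087 - 27535.5437 = 3724.9650
disc > 0

2 intersection points
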